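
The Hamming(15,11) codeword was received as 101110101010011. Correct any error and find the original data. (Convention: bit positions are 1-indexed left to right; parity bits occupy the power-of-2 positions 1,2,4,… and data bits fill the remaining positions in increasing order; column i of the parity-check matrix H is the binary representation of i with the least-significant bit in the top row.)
Syndrome s = H · r^T (mod 2), r = 101110101010011:
  s[0] = (101010101010101)·(101110101010011) mod 2 = 1+0+1+0+1+0+1+0+1+0+1+0+0+0+1 mod 2 = 1
  s[1] = (011001100110011)·(101110101010011) mod 2 = 0+0+1+0+0+0+1+0+0+0+1+0+0+1+1 mod 2 = 1
  s[2] = (000111100001111)·(101110101010011) mod 2 = 0+0+0+1+1+0+1+0+0+0+0+0+0+1+1 mod 2 = 1
  s[3] = (000000011111111)·(101110101010011) mod 2 = 0+0+0+0+0+0+0+0+1+0+1+0+0+1+1 mod 2 = 0
Syndrome = 1110
Column 7 of H equals this syndrome → error at bit 7 (1-indexed).
Flip bit 7: 101110101010011 → 101110001010011
Extract data bits at positions {3,5,6,7,9,10,11,12,13,14,15}: 11001010011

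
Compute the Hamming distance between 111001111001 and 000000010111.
XOR = 111001101110, count of 1s = 8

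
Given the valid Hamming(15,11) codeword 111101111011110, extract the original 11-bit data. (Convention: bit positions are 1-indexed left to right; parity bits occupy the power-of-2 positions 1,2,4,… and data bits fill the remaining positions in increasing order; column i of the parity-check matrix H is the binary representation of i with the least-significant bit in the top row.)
Parity bits occupy power-of-2 positions; data bits are at positions {3,5,6,7,9,10,11,12,13,14,15} (1-indexed).
Extract: c[3]=1 c[5]=0 c[6]=1 c[7]=1 c[9]=1 c[10]=0 c[11]=1 c[12]=1 c[13]=1 c[14]=1 c[15]=0
Data = 10111011110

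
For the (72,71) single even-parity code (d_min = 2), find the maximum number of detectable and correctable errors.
Detection only: up to d_min − 1 = 1 errors.
Correction: up to ⌊(d_min − 1)/2⌋ = ⌊1/2⌋ = 0 errors.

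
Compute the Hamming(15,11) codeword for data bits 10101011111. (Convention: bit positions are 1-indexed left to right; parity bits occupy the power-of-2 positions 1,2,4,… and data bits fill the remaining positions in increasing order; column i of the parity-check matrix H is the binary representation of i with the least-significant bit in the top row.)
Codeword c = d · G (mod 2), d = 10101011111:
  c[0] = d·G[:,0] = (10101011111)·(11011010101) mod 2 = 1+0+0+0+1+0+1+0+1+0+1 mod 2 = 1
  c[1] = d·G[:,1] = (10101011111)·(10110110011) mod 2 = 1+0+1+0+0+0+1+0+0+1+1 mod 2 = 1
  c[2] = d·G[:,2] = (10101011111)·(10000000000) mod 2 = 1+0+0+0+0+0+0+0+0+0+0 mod 2 = 1
  c[3] = d·G[:,3] = (10101011111)·(01110001111) mod 2 = 0+0+1+0+0+0+0+1+1+1+1 mod 2 = 1
  c[4] = d·G[:,4] = (10101011111)·(01000000000) mod 2 = 0+0+0+0+0+0+0+0+0+0+0 mod 2 = 0
  c[5] = d·G[:,5] = (10101011111)·(00100000000) mod 2 = 0+0+1+0+0+0+0+0+0+0+0 mod 2 = 1
  c[6] = d·G[:,6] = (10101011111)·(00010000000) mod 2 = 0+0+0+0+0+0+0+0+0+0+0 mod 2 = 0
  c[7] = d·G[:,7] = (10101011111)·(00001111111) mod 2 = 0+0+0+0+1+0+1+1+1+1+1 mod 2 = 0
  c[8] = d·G[:,8] = (10101011111)·(00001000000) mod 2 = 0+0+0+0+1+0+0+0+0+0+0 mod 2 = 1
  c[9] = d·G[:,9] = (10101011111)·(00000100000) mod 2 = 0+0+0+0+0+0+0+0+0+0+0 mod 2 = 0
  c[10] = d·G[:,10] = (10101011111)·(00000010000) mod 2 = 0+0+0+0+0+0+1+0+0+0+0 mod 2 = 1
  c[11] = d·G[:,11] = (10101011111)·(00000001000) mod 2 = 0+0+0+0+0+0+0+1+0+0+0 mod 2 = 1
  c[12] = d·G[:,12] = (10101011111)·(00000000100) mod 2 = 0+0+0+0+0+0+0+0+1+0+0 mod 2 = 1
  c[13] = d·G[:,13] = (10101011111)·(00000000010) mod 2 = 0+0+0+0+0+0+0+0+0+1+0 mod 2 = 1
  c[14] = d·G[:,14] = (10101011111)·(00000000001) mod 2 = 0+0+0+0+0+0+0+0+0+0+1 mod 2 = 1
Codeword = 111101001011111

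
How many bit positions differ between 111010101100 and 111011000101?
XOR = 000001101001, count of 1s = 4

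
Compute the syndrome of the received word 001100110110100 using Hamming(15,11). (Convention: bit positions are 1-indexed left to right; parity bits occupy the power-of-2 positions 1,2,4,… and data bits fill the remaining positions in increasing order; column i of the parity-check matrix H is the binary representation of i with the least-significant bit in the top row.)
Syndrome s = H · r^T (mod 2), r = 001100110110100:
  s[0] = (101010101010101)·(001100110110100) mod 2 = 0+0+1+0+0+0+1+0+0+0+1+0+1+0+0 mod 2 = 0
  s[1] = (011001100110011)·(001100110110100) mod 2 = 0+0+1+0+0+0+1+0+0+1+1+0+0+0+0 mod 2 = 0
  s[2] = (000111100001111)·(001100110110100) mod 2 = 0+0+0+1+0+0+1+0+0+0+0+0+1+0+0 mod 2 = 1
  s[3] = (000000011111111)·(001100110110100) mod 2 = 0+0+0+0+0+0+0+1+0+1+1+0+1+0+0 mod 2 = 0
Syndrome = 0010
Non-zero syndrome: error at position 4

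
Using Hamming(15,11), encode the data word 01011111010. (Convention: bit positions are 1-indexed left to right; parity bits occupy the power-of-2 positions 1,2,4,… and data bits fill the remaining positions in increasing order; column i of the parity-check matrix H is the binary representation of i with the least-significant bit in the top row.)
Codeword c = d · G (mod 2), d = 01011111010:
  c[0] = d·G[:,0] = (01011111010)·(11011010101) mod 2 = 0+1+0+1+1+0+1+0+0+0+0 mod 2 = 0
  c[1] = d·G[:,1] = (01011111010)·(10110110011) mod 2 = 0+0+0+1+0+1+1+0+0+1+0 mod 2 = 0
  c[2] = d·G[:,2] = (01011111010)·(10000000000) mod 2 = 0+0+0+0+0+0+0+0+0+0+0 mod 2 = 0
  c[3] = d·G[:,3] = (01011111010)·(01110001111) mod 2 = 0+1+0+1+0+0+0+1+0+1+0 mod 2 = 0
  c[4] = d·G[:,4] = (01011111010)·(01000000000) mod 2 = 0+1+0+0+0+0+0+0+0+0+0 mod 2 = 1
  c[5] = d·G[:,5] = (01011111010)·(00100000000) mod 2 = 0+0+0+0+0+0+0+0+0+0+0 mod 2 = 0
  c[6] = d·G[:,6] = (01011111010)·(00010000000) mod 2 = 0+0+0+1+0+0+0+0+0+0+0 mod 2 = 1
  c[7] = d·G[:,7] = (01011111010)·(00001111111) mod 2 = 0+0+0+0+1+1+1+1+0+1+0 mod 2 = 1
  c[8] = d·G[:,8] = (01011111010)·(00001000000) mod 2 = 0+0+0+0+1+0+0+0+0+0+0 mod 2 = 1
  c[9] = d·G[:,9] = (01011111010)·(00000100000) mod 2 = 0+0+0+0+0+1+0+0+0+0+0 mod 2 = 1
  c[10] = d·G[:,10] = (01011111010)·(00000010000) mod 2 = 0+0+0+0+0+0+1+0+0+0+0 mod 2 = 1
  c[11] = d·G[:,11] = (01011111010)·(00000001000) mod 2 = 0+0+0+0+0+0+0+1+0+0+0 mod 2 = 1
  c[12] = d·G[:,12] = (01011111010)·(00000000100) mod 2 = 0+0+0+0+0+0+0+0+0+0+0 mod 2 = 0
  c[13] = d·G[:,13] = (01011111010)·(00000000010) mod 2 = 0+0+0+0+0+0+0+0+0+1+0 mod 2 = 1
  c[14] = d·G[:,14] = (01011111010)·(00000000001) mod 2 = 0+0+0+0+0+0+0+0+0+0+0 mod 2 = 0
Codeword = 000010111111010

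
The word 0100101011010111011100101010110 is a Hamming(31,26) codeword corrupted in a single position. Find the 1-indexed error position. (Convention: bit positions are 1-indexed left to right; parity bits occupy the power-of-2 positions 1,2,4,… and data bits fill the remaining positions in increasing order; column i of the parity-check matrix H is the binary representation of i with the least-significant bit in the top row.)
Syndrome s = H · r^T (mod 2), r = 0100101011010111011100101010110:
  s[0] = (1010101010101010101010101010101)·(0100101011010111011100101010110) mod 2 = 0+0+0+0+1+0+1+0+1+0+0+0+0+0+1+0+0+0+1+0+0+0+1+0+1+0+1+0+1+0+0 mod 2 = 1
  s[1] = (0110011001100110011001100110011)·(0100101011010111011100101010110) mod 2 = 0+1+0+0+0+0+1+0+0+1+0+0+0+1+1+0+0+1+1+0+0+0+1+0+0+0+1+0+0+1+0 mod 2 = 0
  s[2] = (0001111000011110000111100001111)·(0100101011010111011100101010110) mod 2 = 0+0+0+0+1+0+1+0+0+0+0+1+0+1+1+0+0+0+0+1+0+0+1+0+0+0+0+0+1+1+0 mod 2 = 1
  s[3] = (0000000111111110000000011111111)·(0100101011010111011100101010110) mod 2 = 0+0+0+0+0+0+0+0+1+1+0+1+0+1+1+0+0+0+0+0+0+0+0+0+1+0+1+0+1+1+0 mod 2 = 1
  s[4] = (0000000000000001111111111111111)·(0100101011010111011100101010110) mod 2 = 0+0+0+0+0+0+0+0+0+0+0+0+0+0+0+1+0+1+1+1+0+0+1+0+1+0+1+0+1+1+0 mod 2 = 1
Syndrome = 10111
Column i of H is the binary representation of i, so the syndrome is the binary index of the flipped bit.
Read s = 10111 with s[0] as LSB: 1·2^0 + 0·2^1 + 1·2^2 + 1·2^3 + 1·2^4 = 29.
Error is at bit position 29.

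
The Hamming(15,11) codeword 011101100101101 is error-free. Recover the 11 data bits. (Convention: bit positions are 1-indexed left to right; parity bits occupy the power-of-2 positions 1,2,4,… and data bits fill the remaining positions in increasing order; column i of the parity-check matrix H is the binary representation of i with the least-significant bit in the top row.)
Parity bits occupy power-of-2 positions; data bits are at positions {3,5,6,7,9,10,11,12,13,14,15} (1-indexed).
Extract: c[3]=1 c[5]=0 c[6]=1 c[7]=1 c[9]=0 c[10]=1 c[11]=0 c[12]=1 c[13]=1 c[14]=0 c[15]=1
Data = 10110101101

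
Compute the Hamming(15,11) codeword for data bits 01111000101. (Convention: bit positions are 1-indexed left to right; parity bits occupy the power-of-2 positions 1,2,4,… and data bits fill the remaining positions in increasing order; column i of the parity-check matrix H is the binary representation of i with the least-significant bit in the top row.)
Codeword c = d · G (mod 2), d = 01111000101:
  c[0] = d·G[:,0] = (01111000101)·(11011010101) mod 2 = 0+1+0+1+1+0+0+0+1+0+1 mod 2 = 1
  c[1] = d·G[:,1] = (01111000101)·(10110110011) mod 2 = 0+0+1+1+0+0+0+0+0+0+1 mod 2 = 1
  c[2] = d·G[:,2] = (01111000101)·(10000000000) mod 2 = 0+0+0+0+0+0+0+0+0+0+0 mod 2 = 0
  c[3] = d·G[:,3] = (01111000101)·(01110001111) mod 2 = 0+1+1+1+0+0+0+0+1+0+1 mod 2 = 1
  c[4] = d·G[:,4] = (01111000101)·(01000000000) mod 2 = 0+1+0+0+0+0+0+0+0+0+0 mod 2 = 1
  c[5] = d·G[:,5] = (01111000101)·(00100000000) mod 2 = 0+0+1+0+0+0+0+0+0+0+0 mod 2 = 1
  c[6] = d·G[:,6] = (01111000101)·(00010000000) mod 2 = 0+0+0+1+0+0+0+0+0+0+0 mod 2 = 1
  c[7] = d·G[:,7] = (01111000101)·(00001111111) mod 2 = 0+0+0+0+1+0+0+0+1+0+1 mod 2 = 1
  c[8] = d·G[:,8] = (01111000101)·(00001000000) mod 2 = 0+0+0+0+1+0+0+0+0+0+0 mod 2 = 1
  c[9] = d·G[:,9] = (01111000101)·(00000100000) mod 2 = 0+0+0+0+0+0+0+0+0+0+0 mod 2 = 0
  c[10] = d·G[:,10] = (01111000101)·(00000010000) mod 2 = 0+0+0+0+0+0+0+0+0+0+0 mod 2 = 0
  c[11] = d·G[:,11] = (01111000101)·(00000001000) mod 2 = 0+0+0+0+0+0+0+0+0+0+0 mod 2 = 0
  c[12] = d·G[:,12] = (01111000101)·(00000000100) mod 2 = 0+0+0+0+0+0+0+0+1+0+0 mod 2 = 1
  c[13] = d·G[:,13] = (01111000101)·(00000000010) mod 2 = 0+0+0+0+0+0+0+0+0+0+0 mod 2 = 0
  c[14] = d·G[:,14] = (01111000101)·(00000000001) mod 2 = 0+0+0+0+0+0+0+0+0+0+1 mod 2 = 1
Codeword = 110111111000101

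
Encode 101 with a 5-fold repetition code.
Repeat each bit 5× and concatenate:
1→11111  0→00000  1→11111
Codeword = 111110000011111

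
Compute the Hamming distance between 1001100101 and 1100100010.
XOR = 0101000111, count of 1s = 5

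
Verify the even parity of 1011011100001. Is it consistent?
Sum of all bits: 1+0+1+1+0+1+1+1+0+0+0+0+1 = 7; 7 mod 2 = 1. Result is 1 → parity error detected.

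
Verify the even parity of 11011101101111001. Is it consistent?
Sum of all bits: 1+1+0+1+1+1+0+1+1+0+1+1+1+1+0+0+1 = 12; 12 mod 2 = 0. Result is 0 → valid parity.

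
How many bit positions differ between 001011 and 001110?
XOR = 000101, count of 1s = 2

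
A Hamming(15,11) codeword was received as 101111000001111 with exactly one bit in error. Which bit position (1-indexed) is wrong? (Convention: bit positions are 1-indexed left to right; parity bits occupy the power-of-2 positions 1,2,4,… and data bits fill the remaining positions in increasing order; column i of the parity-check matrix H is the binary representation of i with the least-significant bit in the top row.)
Syndrome s = H · r^T (mod 2), r = 101111000001111:
  s[0] = (101010101010101)·(101111000001111) mod 2 = 1+0+1+0+1+0+0+0+0+0+0+0+1+0+1 mod 2 = 1
  s[1] = (011001100110011)·(101111000001111) mod 2 = 0+0+1+0+0+1+0+0+0+0+0+0+0+1+1 mod 2 = 0
  s[2] = (000111100001111)·(101111000001111) mod 2 = 0+0+0+1+1+1+0+0+0+0+0+1+1+1+1 mod 2 = 1
  s[3] = (000000011111111)·(101111000001111) mod 2 = 0+0+0+0+0+0+0+0+0+0+0+1+1+1+1 mod 2 = 0
Syndrome = 1010
Column i of H is the binary representation of i, so the syndrome is the binary index of the flipped bit.
Read s = 1010 with s[0] as LSB: 1·2^0 + 0·2^1 + 1·2^2 + 0·2^3 = 5.
Error is at bit position 5.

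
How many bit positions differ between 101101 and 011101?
XOR = 110000, count of 1s = 2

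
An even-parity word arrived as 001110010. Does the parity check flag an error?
Sum of received bits: 0+0+1+1+1+0+0+1+0 = 4; 4 mod 2 = 0. Result is 0 → no error detected.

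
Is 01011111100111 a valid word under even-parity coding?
Sum of all bits: 0+1+0+1+1+1+1+1+1+0+0+1+1+1 = 10; 10 mod 2 = 0. Result is 0 → valid parity.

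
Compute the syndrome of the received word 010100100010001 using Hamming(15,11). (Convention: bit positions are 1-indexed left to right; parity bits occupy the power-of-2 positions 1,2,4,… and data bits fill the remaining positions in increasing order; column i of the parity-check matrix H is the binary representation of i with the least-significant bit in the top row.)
Syndrome s = H · r^T (mod 2), r = 010100100010001:
  s[0] = (101010101010101)·(010100100010001) mod 2 = 0+0+0+0+0+0+1+0+0+0+1+0+0+0+1 mod 2 = 1
  s[1] = (011001100110011)·(010100100010001) mod 2 = 0+1+0+0+0+0+1+0+0+0+1+0+0+0+1 mod 2 = 0
  s[2] = (000111100001111)·(010100100010001) mod 2 = 0+0+0+1+0+0+1+0+0+0+0+0+0+0+1 mod 2 = 1
  s[3] = (000000011111111)·(010100100010001) mod 2 = 0+0+0+0+0+0+0+0+0+0+1+0+0+0+1 mod 2 = 0
Syndrome = 1010
Non-zero syndrome: error at position 5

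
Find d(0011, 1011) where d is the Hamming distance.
XOR = 1000, count of 1s = 1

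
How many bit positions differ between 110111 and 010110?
XOR = 100001, count of 1s = 2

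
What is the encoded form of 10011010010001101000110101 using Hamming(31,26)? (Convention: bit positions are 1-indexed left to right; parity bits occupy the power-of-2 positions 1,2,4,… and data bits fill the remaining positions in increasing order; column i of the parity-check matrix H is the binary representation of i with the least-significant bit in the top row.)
Codeword c = d · G (mod 2), d = 10011010010001101000110101:
  c[0] = d·G[:,0] = (10011010010001101000110101)·(11011010101101010101010101) mod 2 = 1+0+0+1+1+0+1+0+0+0+0+0+0+1+0+0+0+0+0+0+0+1+0+1+0+1 mod 2 = 0
  c[1] = d·G[:,1] = (10011010010001101000110101)·(10110110011011001100110011) mod 2 = 1+0+0+1+0+0+1+0+0+1+0+0+0+1+0+0+1+0+0+0+1+1+0+0+0+1 mod 2 = 1
  c[2] = d·G[:,2] = (10011010010001101000110101)·(10000000000000000000000000) mod 2 = 1+0+0+0+0+0+0+0+0+0+0+0+0+0+0+0+0+0+0+0+0+0+0+0+0+0 mod 2 = 1
  c[3] = d·G[:,3] = (10011010010001101000110101)·(01110001111000111100001111) mod 2 = 0+0+0+1+0+0+0+0+0+1+0+0+0+0+1+0+1+0+0+0+0+0+0+1+0+1 mod 2 = 0
  c[4] = d·G[:,4] = (10011010010001101000110101)·(01000000000000000000000000) mod 2 = 0+0+0+0+0+0+0+0+0+0+0+0+0+0+0+0+0+0+0+0+0+0+0+0+0+0 mod 2 = 0
  c[5] = d·G[:,5] = (10011010010001101000110101)·(00100000000000000000000000) mod 2 = 0+0+0+0+0+0+0+0+0+0+0+0+0+0+0+0+0+0+0+0+0+0+0+0+0+0 mod 2 = 0
  c[6] = d·G[:,6] = (10011010010001101000110101)·(00010000000000000000000000) mod 2 = 0+0+0+1+0+0+0+0+0+0+0+0+0+0+0+0+0+0+0+0+0+0+0+0+0+0 mod 2 = 1
  c[7] = d·G[:,7] = (10011010010001101000110101)·(00001111111000000011111111) mod 2 = 0+0+0+0+1+0+1+0+0+1+0+0+0+0+0+0+0+0+0+0+1+1+0+1+0+1 mod 2 = 1
  c[8] = d·G[:,8] = (10011010010001101000110101)·(00001000000000000000000000) mod 2 = 0+0+0+0+1+0+0+0+0+0+0+0+0+0+0+0+0+0+0+0+0+0+0+0+0+0 mod 2 = 1
  c[9] = d·G[:,9] = (10011010010001101000110101)·(00000100000000000000000000) mod 2 = 0+0+0+0+0+0+0+0+0+0+0+0+0+0+0+0+0+0+0+0+0+0+0+0+0+0 mod 2 = 0
  c[10] = d·G[:,10] = (10011010010001101000110101)·(00000010000000000000000000) mod 2 = 0+0+0+0+0+0+1+0+0+0+0+0+0+0+0+0+0+0+0+0+0+0+0+0+0+0 mod 2 = 1
  c[11] = d·G[:,11] = (10011010010001101000110101)·(00000001000000000000000000) mod 2 = 0+0+0+0+0+0+0+0+0+0+0+0+0+0+0+0+0+0+0+0+0+0+0+0+0+0 mod 2 = 0
  c[12] = d·G[:,12] = (10011010010001101000110101)·(00000000100000000000000000) mod 2 = 0+0+0+0+0+0+0+0+0+0+0+0+0+0+0+0+0+0+0+0+0+0+0+0+0+0 mod 2 = 0
  c[13] = d·G[:,13] = (10011010010001101000110101)·(00000000010000000000000000) mod 2 = 0+0+0+0+0+0+0+0+0+1+0+0+0+0+0+0+0+0+0+0+0+0+0+0+0+0 mod 2 = 1
  c[14] = d·G[:,14] = (10011010010001101000110101)·(00000000001000000000000000) mod 2 = 0+0+0+0+0+0+0+0+0+0+0+0+0+0+0+0+0+0+0+0+0+0+0+0+0+0 mod 2 = 0
  c[15] = d·G[:,15] = (10011010010001101000110101)·(00000000000111111111111111) mod 2 = 0+0+0+0+0+0+0+0+0+0+0+0+0+1+1+0+1+0+0+0+1+1+0+1+0+1 mod 2 = 1
  c[16] = d·G[:,16] = (10011010010001101000110101)·(00000000000100000000000000) mod 2 = 0+0+0+0+0+0+0+0+0+0+0+0+0+0+0+0+0+0+0+0+0+0+0+0+0+0 mod 2 = 0
  c[17] = d·G[:,17] = (10011010010001101000110101)·(00000000000010000000000000) mod 2 = 0+0+0+0+0+0+0+0+0+0+0+0+0+0+0+0+0+0+0+0+0+0+0+0+0+0 mod 2 = 0
  c[18] = d·G[:,18] = (10011010010001101000110101)·(00000000000001000000000000) mod 2 = 0+0+0+0+0+0+0+0+0+0+0+0+0+1+0+0+0+0+0+0+0+0+0+0+0+0 mod 2 = 1
  c[19] = d·G[:,19] = (10011010010001101000110101)·(00000000000000100000000000) mod 2 = 0+0+0+0+0+0+0+0+0+0+0+0+0+0+1+0+0+0+0+0+0+0+0+0+0+0 mod 2 = 1
  c[20] = d·G[:,20] = (10011010010001101000110101)·(00000000000000010000000000) mod 2 = 0+0+0+0+0+0+0+0+0+0+0+0+0+0+0+0+0+0+0+0+0+0+0+0+0+0 mod 2 = 0
  c[21] = d·G[:,21] = (10011010010001101000110101)·(00000000000000001000000000) mod 2 = 0+0+0+0+0+0+0+0+0+0+0+0+0+0+0+0+1+0+0+0+0+0+0+0+0+0 mod 2 = 1
  c[22] = d·G[:,22] = (10011010010001101000110101)·(00000000000000000100000000) mod 2 = 0+0+0+0+0+0+0+0+0+0+0+0+0+0+0+0+0+0+0+0+0+0+0+0+0+0 mod 2 = 0
  c[23] = d·G[:,23] = (10011010010001101000110101)·(00000000000000000010000000) mod 2 = 0+0+0+0+0+0+0+0+0+0+0+0+0+0+0+0+0+0+0+0+0+0+0+0+0+0 mod 2 = 0
  c[24] = d·G[:,24] = (10011010010001101000110101)·(00000000000000000001000000) mod 2 = 0+0+0+0+0+0+0+0+0+0+0+0+0+0+0+0+0+0+0+0+0+0+0+0+0+0 mod 2 = 0
  c[25] = d·G[:,25] = (10011010010001101000110101)·(00000000000000000000100000) mod 2 = 0+0+0+0+0+0+0+0+0+0+0+0+0+0+0+0+0+0+0+0+1+0+0+0+0+0 mod 2 = 1
  c[26] = d·G[:,26] = (10011010010001101000110101)·(00000000000000000000010000) mod 2 = 0+0+0+0+0+0+0+0+0+0+0+0+0+0+0+0+0+0+0+0+0+1+0+0+0+0 mod 2 = 1
  c[27] = d·G[:,27] = (10011010010001101000110101)·(00000000000000000000001000) mod 2 = 0+0+0+0+0+0+0+0+0+0+0+0+0+0+0+0+0+0+0+0+0+0+0+0+0+0 mod 2 = 0
  c[28] = d·G[:,28] = (10011010010001101000110101)·(00000000000000000000000100) mod 2 = 0+0+0+0+0+0+0+0+0+0+0+0+0+0+0+0+0+0+0+0+0+0+0+1+0+0 mod 2 = 1
  c[29] = d·G[:,29] = (10011010010001101000110101)·(00000000000000000000000010) mod 2 = 0+0+0+0+0+0+0+0+0+0+0+0+0+0+0+0+0+0+0+0+0+0+0+0+0+0 mod 2 = 0
  c[30] = d·G[:,30] = (10011010010001101000110101)·(00000000000000000000000001) mod 2 = 0+0+0+0+0+0+0+0+0+0+0+0+0+0+0+0+0+0+0+0+0+0+0+0+0+1 mod 2 = 1
Codeword = 0110001110100101001101000110101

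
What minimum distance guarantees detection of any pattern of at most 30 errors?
Detecting e errors requires d_min ≥ e + 1 = 30 + 1 = 31.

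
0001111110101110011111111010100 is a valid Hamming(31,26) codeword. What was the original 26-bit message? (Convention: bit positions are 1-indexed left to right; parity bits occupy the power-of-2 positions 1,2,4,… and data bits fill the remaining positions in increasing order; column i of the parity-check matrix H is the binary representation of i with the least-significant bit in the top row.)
Parity bits occupy power-of-2 positions; data bits are at positions {3,5,6,7,9,10,11,12,13,14,15,17,18,19,20,21,22,23,24,25,26,27,28,29,30,31} (1-indexed).
Extract: c[3]=0 c[5]=1 c[6]=1 c[7]=1 c[9]=1 c[10]=0 c[11]=1 c[12]=0 c[13]=1 c[14]=1 c[15]=1 c[17]=0 c[18]=1 c[19]=1 c[20]=1 c[21]=1 c[22]=1 c[23]=1 c[24]=1 c[25]=1 c[26]=0 c[27]=1 c[28]=0 c[29]=1 c[30]=0 c[31]=0
Data = 01111010111011111111010100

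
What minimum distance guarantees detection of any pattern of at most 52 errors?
Detecting e errors requires d_min ≥ e + 1 = 52 + 1 = 53.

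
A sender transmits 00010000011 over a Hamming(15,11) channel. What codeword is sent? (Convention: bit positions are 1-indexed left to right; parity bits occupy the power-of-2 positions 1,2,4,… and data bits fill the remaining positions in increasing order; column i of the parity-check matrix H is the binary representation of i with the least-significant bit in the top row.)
Codeword c = d · G (mod 2), d = 00010000011:
  c[0] = d·G[:,0] = (00010000011)·(11011010101) mod 2 = 0+0+0+1+0+0+0+0+0+0+1 mod 2 = 0
  c[1] = d·G[:,1] = (00010000011)·(10110110011) mod 2 = 0+0+0+1+0+0+0+0+0+1+1 mod 2 = 1
  c[2] = d·G[:,2] = (00010000011)·(10000000000) mod 2 = 0+0+0+0+0+0+0+0+0+0+0 mod 2 = 0
  c[3] = d·G[:,3] = (00010000011)·(01110001111) mod 2 = 0+0+0+1+0+0+0+0+0+1+1 mod 2 = 1
  c[4] = d·G[:,4] = (00010000011)·(01000000000) mod 2 = 0+0+0+0+0+0+0+0+0+0+0 mod 2 = 0
  c[5] = d·G[:,5] = (00010000011)·(00100000000) mod 2 = 0+0+0+0+0+0+0+0+0+0+0 mod 2 = 0
  c[6] = d·G[:,6] = (00010000011)·(00010000000) mod 2 = 0+0+0+1+0+0+0+0+0+0+0 mod 2 = 1
  c[7] = d·G[:,7] = (00010000011)·(00001111111) mod 2 = 0+0+0+0+0+0+0+0+0+1+1 mod 2 = 0
  c[8] = d·G[:,8] = (00010000011)·(00001000000) mod 2 = 0+0+0+0+0+0+0+0+0+0+0 mod 2 = 0
  c[9] = d·G[:,9] = (00010000011)·(00000100000) mod 2 = 0+0+0+0+0+0+0+0+0+0+0 mod 2 = 0
  c[10] = d·G[:,10] = (00010000011)·(00000010000) mod 2 = 0+0+0+0+0+0+0+0+0+0+0 mod 2 = 0
  c[11] = d·G[:,11] = (00010000011)·(00000001000) mod 2 = 0+0+0+0+0+0+0+0+0+0+0 mod 2 = 0
  c[12] = d·G[:,12] = (00010000011)·(00000000100) mod 2 = 0+0+0+0+0+0+0+0+0+0+0 mod 2 = 0
  c[13] = d·G[:,13] = (00010000011)·(00000000010) mod 2 = 0+0+0+0+0+0+0+0+0+1+0 mod 2 = 1
  c[14] = d·G[:,14] = (00010000011)·(00000000001) mod 2 = 0+0+0+0+0+0+0+0+0+0+1 mod 2 = 1
Codeword = 010100100000011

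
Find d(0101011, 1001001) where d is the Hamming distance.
XOR = 1100010, count of 1s = 3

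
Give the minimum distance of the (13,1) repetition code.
d_min = 13 (the only two codewords are 0…0 and 1…1, differing in all 13 positions).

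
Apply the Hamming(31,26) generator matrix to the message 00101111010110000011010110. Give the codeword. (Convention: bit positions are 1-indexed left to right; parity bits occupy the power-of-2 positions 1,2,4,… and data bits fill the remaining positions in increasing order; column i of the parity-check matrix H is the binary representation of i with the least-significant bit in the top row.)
Codeword c = d · G (mod 2), d = 00101111010110000011010110:
  c[0] = d·G[:,0] = (00101111010110000011010110)·(11011010101101010101010101) mod 2 = 0+0+0+0+1+0+1+0+0+0+0+1+0+0+0+0+0+0+0+1+0+1+0+1+0+0 mod 2 = 0
  c[1] = d·G[:,1] = (00101111010110000011010110)·(10110110011011001100110011) mod 2 = 0+0+1+0+0+1+1+0+0+1+0+0+1+0+0+0+0+0+0+0+0+1+0+0+1+0 mod 2 = 1
  c[2] = d·G[:,2] = (00101111010110000011010110)·(10000000000000000000000000) mod 2 = 0+0+0+0+0+0+0+0+0+0+0+0+0+0+0+0+0+0+0+0+0+0+0+0+0+0 mod 2 = 0
  c[3] = d·G[:,3] = (00101111010110000011010110)·(01110001111000111100001111) mod 2 = 0+0+1+0+0+0+0+1+0+1+0+0+0+0+0+0+0+0+0+0+0+0+0+1+1+0 mod 2 = 1
  c[4] = d·G[:,4] = (00101111010110000011010110)·(01000000000000000000000000) mod 2 = 0+0+0+0+0+0+0+0+0+0+0+0+0+0+0+0+0+0+0+0+0+0+0+0+0+0 mod 2 = 0
  c[5] = d·G[:,5] = (00101111010110000011010110)·(00100000000000000000000000) mod 2 = 0+0+1+0+0+0+0+0+0+0+0+0+0+0+0+0+0+0+0+0+0+0+0+0+0+0 mod 2 = 1
  c[6] = d·G[:,6] = (00101111010110000011010110)·(00010000000000000000000000) mod 2 = 0+0+0+0+0+0+0+0+0+0+0+0+0+0+0+0+0+0+0+0+0+0+0+0+0+0 mod 2 = 0
  c[7] = d·G[:,7] = (00101111010110000011010110)·(00001111111000000011111111) mod 2 = 0+0+0+0+1+1+1+1+0+1+0+0+0+0+0+0+0+0+1+1+0+1+0+1+1+0 mod 2 = 0
  c[8] = d·G[:,8] = (00101111010110000011010110)·(00001000000000000000000000) mod 2 = 0+0+0+0+1+0+0+0+0+0+0+0+0+0+0+0+0+0+0+0+0+0+0+0+0+0 mod 2 = 1
  c[9] = d·G[:,9] = (00101111010110000011010110)·(00000100000000000000000000) mod 2 = 0+0+0+0+0+1+0+0+0+0+0+0+0+0+0+0+0+0+0+0+0+0+0+0+0+0 mod 2 = 1
  c[10] = d·G[:,10] = (00101111010110000011010110)·(00000010000000000000000000) mod 2 = 0+0+0+0+0+0+1+0+0+0+0+0+0+0+0+0+0+0+0+0+0+0+0+0+0+0 mod 2 = 1
  c[11] = d·G[:,11] = (00101111010110000011010110)·(00000001000000000000000000) mod 2 = 0+0+0+0+0+0+0+1+0+0+0+0+0+0+0+0+0+0+0+0+0+0+0+0+0+0 mod 2 = 1
  c[12] = d·G[:,12] = (00101111010110000011010110)·(00000000100000000000000000) mod 2 = 0+0+0+0+0+0+0+0+0+0+0+0+0+0+0+0+0+0+0+0+0+0+0+0+0+0 mod 2 = 0
  c[13] = d·G[:,13] = (00101111010110000011010110)·(00000000010000000000000000) mod 2 = 0+0+0+0+0+0+0+0+0+1+0+0+0+0+0+0+0+0+0+0+0+0+0+0+0+0 mod 2 = 1
  c[14] = d·G[:,14] = (00101111010110000011010110)·(00000000001000000000000000) mod 2 = 0+0+0+0+0+0+0+0+0+0+0+0+0+0+0+0+0+0+0+0+0+0+0+0+0+0 mod 2 = 0
  c[15] = d·G[:,15] = (00101111010110000011010110)·(00000000000111111111111111) mod 2 = 0+0+0+0+0+0+0+0+0+0+0+1+1+0+0+0+0+0+1+1+0+1+0+1+1+0 mod 2 = 1
  c[16] = d·G[:,16] = (00101111010110000011010110)·(00000000000100000000000000) mod 2 = 0+0+0+0+0+0+0+0+0+0+0+1+0+0+0+0+0+0+0+0+0+0+0+0+0+0 mod 2 = 1
  c[17] = d·G[:,17] = (00101111010110000011010110)·(00000000000010000000000000) mod 2 = 0+0+0+0+0+0+0+0+0+0+0+0+1+0+0+0+0+0+0+0+0+0+0+0+0+0 mod 2 = 1
  c[18] = d·G[:,18] = (00101111010110000011010110)·(00000000000001000000000000) mod 2 = 0+0+0+0+0+0+0+0+0+0+0+0+0+0+0+0+0+0+0+0+0+0+0+0+0+0 mod 2 = 0
  c[19] = d·G[:,19] = (00101111010110000011010110)·(00000000000000100000000000) mod 2 = 0+0+0+0+0+0+0+0+0+0+0+0+0+0+0+0+0+0+0+0+0+0+0+0+0+0 mod 2 = 0
  c[20] = d·G[:,20] = (00101111010110000011010110)·(00000000000000010000000000) mod 2 = 0+0+0+0+0+0+0+0+0+0+0+0+0+0+0+0+0+0+0+0+0+0+0+0+0+0 mod 2 = 0
  c[21] = d·G[:,21] = (00101111010110000011010110)·(00000000000000001000000000) mod 2 = 0+0+0+0+0+0+0+0+0+0+0+0+0+0+0+0+0+0+0+0+0+0+0+0+0+0 mod 2 = 0
  c[22] = d·G[:,22] = (00101111010110000011010110)·(00000000000000000100000000) mod 2 = 0+0+0+0+0+0+0+0+0+0+0+0+0+0+0+0+0+0+0+0+0+0+0+0+0+0 mod 2 = 0
  c[23] = d·G[:,23] = (00101111010110000011010110)·(00000000000000000010000000) mod 2 = 0+0+0+0+0+0+0+0+0+0+0+0+0+0+0+0+0+0+1+0+0+0+0+0+0+0 mod 2 = 1
  c[24] = d·G[:,24] = (00101111010110000011010110)·(00000000000000000001000000) mod 2 = 0+0+0+0+0+0+0+0+0+0+0+0+0+0+0+0+0+0+0+1+0+0+0+0+0+0 mod 2 = 1
  c[25] = d·G[:,25] = (00101111010110000011010110)·(00000000000000000000100000) mod 2 = 0+0+0+0+0+0+0+0+0+0+0+0+0+0+0+0+0+0+0+0+0+0+0+0+0+0 mod 2 = 0
  c[26] = d·G[:,26] = (00101111010110000011010110)·(00000000000000000000010000) mod 2 = 0+0+0+0+0+0+0+0+0+0+0+0+0+0+0+0+0+0+0+0+0+1+0+0+0+0 mod 2 = 1
  c[27] = d·G[:,27] = (00101111010110000011010110)·(00000000000000000000001000) mod 2 = 0+0+0+0+0+0+0+0+0+0+0+0+0+0+0+0+0+0+0+0+0+0+0+0+0+0 mod 2 = 0
  c[28] = d·G[:,28] = (00101111010110000011010110)·(00000000000000000000000100) mod 2 = 0+0+0+0+0+0+0+0+0+0+0+0+0+0+0+0+0+0+0+0+0+0+0+1+0+0 mod 2 = 1
  c[29] = d·G[:,29] = (00101111010110000011010110)·(00000000000000000000000010) mod 2 = 0+0+0+0+0+0+0+0+0+0+0+0+0+0+0+0+0+0+0+0+0+0+0+0+1+0 mod 2 = 1
  c[30] = d·G[:,30] = (00101111010110000011010110)·(00000000000000000000000001) mod 2 = 0+0+0+0+0+0+0+0+0+0+0+0+0+0+0+0+0+0+0+0+0+0+0+0+0+0 mod 2 = 0
Codeword = 0101010011110101110000011010110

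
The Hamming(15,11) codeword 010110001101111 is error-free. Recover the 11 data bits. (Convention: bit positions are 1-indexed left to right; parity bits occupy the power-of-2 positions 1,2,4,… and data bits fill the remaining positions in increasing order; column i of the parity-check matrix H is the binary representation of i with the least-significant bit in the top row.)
Parity bits occupy power-of-2 positions; data bits are at positions {3,5,6,7,9,10,11,12,13,14,15} (1-indexed).
Extract: c[3]=0 c[5]=1 c[6]=0 c[7]=0 c[9]=1 c[10]=1 c[11]=0 c[12]=1 c[13]=1 c[14]=1 c[15]=1
Data = 01001101111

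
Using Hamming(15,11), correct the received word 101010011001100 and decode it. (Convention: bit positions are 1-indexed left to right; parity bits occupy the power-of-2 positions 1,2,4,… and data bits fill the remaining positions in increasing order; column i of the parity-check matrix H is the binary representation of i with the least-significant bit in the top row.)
Syndrome s = H · r^T (mod 2), r = 101010011001100:
  s[0] = (101010101010101)·(101010011001100) mod 2 = 1+0+1+0+1+0+0+0+1+0+0+0+1+0+0 mod 2 = 1
  s[1] = (011001100110011)·(101010011001100) mod 2 = 0+0+1+0+0+0+0+0+0+0+0+0+0+0+0 mod 2 = 1
  s[2] = (000111100001111)·(101010011001100) mod 2 = 0+0+0+0+1+0+0+0+0+0+0+1+1+0+0 mod 2 = 1
  s[3] = (000000011111111)·(101010011001100) mod 2 = 0+0+0+0+0+0+0+1+1+0+0+1+1+0+0 mod 2 = 0
Syndrome = 1110
Column 7 of H equals this syndrome → error at bit 7 (1-indexed).
Flip bit 7: 101010011001100 → 101010111001100
Extract data bits at positions {3,5,6,7,9,10,11,12,13,14,15}: 11011001100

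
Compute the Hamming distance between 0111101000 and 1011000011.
XOR = 1100101011, count of 1s = 6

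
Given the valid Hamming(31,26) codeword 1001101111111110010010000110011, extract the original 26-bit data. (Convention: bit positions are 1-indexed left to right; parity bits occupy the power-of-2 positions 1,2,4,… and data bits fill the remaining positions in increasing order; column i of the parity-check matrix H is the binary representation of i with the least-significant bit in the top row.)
Parity bits occupy power-of-2 positions; data bits are at positions {3,5,6,7,9,10,11,12,13,14,15,17,18,19,20,21,22,23,24,25,26,27,28,29,30,31} (1-indexed).
Extract: c[3]=0 c[5]=1 c[6]=0 c[7]=1 c[9]=1 c[10]=1 c[11]=1 c[12]=1 c[13]=1 c[14]=1 c[15]=1 c[17]=0 c[18]=1 c[19]=0 c[20]=0 c[21]=1 c[22]=0 c[23]=0 c[24]=0 c[25]=0 c[26]=1 c[27]=1 c[28]=0 c[29]=0 c[30]=1 c[31]=1
Data = 01011111111010010000110011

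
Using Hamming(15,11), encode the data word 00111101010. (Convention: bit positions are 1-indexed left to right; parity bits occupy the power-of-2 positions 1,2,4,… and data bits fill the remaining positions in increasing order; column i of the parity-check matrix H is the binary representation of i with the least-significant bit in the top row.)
Codeword c = d · G (mod 2), d = 00111101010:
  c[0] = d·G[:,0] = (00111101010)·(11011010101) mod 2 = 0+0+0+1+1+0+0+0+0+0+0 mod 2 = 0
  c[1] = d·G[:,1] = (00111101010)·(10110110011) mod 2 = 0+0+1+1+0+1+0+0+0+1+0 mod 2 = 0
  c[2] = d·G[:,2] = (00111101010)·(10000000000) mod 2 = 0+0+0+0+0+0+0+0+0+0+0 mod 2 = 0
  c[3] = d·G[:,3] = (00111101010)·(01110001111) mod 2 = 0+0+1+1+0+0+0+1+0+1+0 mod 2 = 0
  c[4] = d·G[:,4] = (00111101010)·(01000000000) mod 2 = 0+0+0+0+0+0+0+0+0+0+0 mod 2 = 0
  c[5] = d·G[:,5] = (00111101010)·(00100000000) mod 2 = 0+0+1+0+0+0+0+0+0+0+0 mod 2 = 1
  c[6] = d·G[:,6] = (00111101010)·(00010000000) mod 2 = 0+0+0+1+0+0+0+0+0+0+0 mod 2 = 1
  c[7] = d·G[:,7] = (00111101010)·(00001111111) mod 2 = 0+0+0+0+1+1+0+1+0+1+0 mod 2 = 0
  c[8] = d·G[:,8] = (00111101010)·(00001000000) mod 2 = 0+0+0+0+1+0+0+0+0+0+0 mod 2 = 1
  c[9] = d·G[:,9] = (00111101010)·(00000100000) mod 2 = 0+0+0+0+0+1+0+0+0+0+0 mod 2 = 1
  c[10] = d·G[:,10] = (00111101010)·(00000010000) mod 2 = 0+0+0+0+0+0+0+0+0+0+0 mod 2 = 0
  c[11] = d·G[:,11] = (00111101010)·(00000001000) mod 2 = 0+0+0+0+0+0+0+1+0+0+0 mod 2 = 1
  c[12] = d·G[:,12] = (00111101010)·(00000000100) mod 2 = 0+0+0+0+0+0+0+0+0+0+0 mod 2 = 0
  c[13] = d·G[:,13] = (00111101010)·(00000000010) mod 2 = 0+0+0+0+0+0+0+0+0+1+0 mod 2 = 1
  c[14] = d·G[:,14] = (00111101010)·(00000000001) mod 2 = 0+0+0+0+0+0+0+0+0+0+0 mod 2 = 0
Codeword = 000001101101010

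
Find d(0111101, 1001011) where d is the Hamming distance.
XOR = 1110110, count of 1s = 5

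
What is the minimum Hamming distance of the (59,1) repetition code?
d_min = 59 (the only two codewords are 0…0 and 1…1, differing in all 59 positions).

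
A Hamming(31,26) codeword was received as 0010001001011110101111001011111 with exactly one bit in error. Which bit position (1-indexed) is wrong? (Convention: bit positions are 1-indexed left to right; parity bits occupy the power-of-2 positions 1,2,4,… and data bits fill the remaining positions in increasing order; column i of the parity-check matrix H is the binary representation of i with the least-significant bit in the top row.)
Syndrome s = H · r^T (mod 2), r = 0010001001011110101111001011111:
  s[0] = (1010101010101010101010101010101)·(0010001001011110101111001011111) mod 2 = 0+0+1+0+0+0+1+0+0+0+0+0+1+0+1+0+1+0+1+0+1+0+0+0+1+0+1+0+1+0+1 mod 2 = 1
  s[1] = (0110011001100110011001100110011)·(0010001001011110101111001011111) mod 2 = 0+0+1+0+0+0+1+0+0+1+0+0+0+1+1+0+0+0+1+0+0+1+0+0+0+0+1+0+0+1+1 mod 2 = 0
  s[2] = (0001111000011110000111100001111)·(0010001001011110101111001011111) mod 2 = 0+0+0+0+0+0+1+0+0+0+0+1+1+1+1+0+0+0+0+1+1+1+0+0+0+0+0+1+1+1+1 mod 2 = 0
  s[3] = (0000000111111110000000011111111)·(0010001001011110101111001011111) mod 2 = 0+0+0+0+0+0+0+0+0+1+0+1+1+1+1+0+0+0+0+0+0+0+0+0+1+0+1+1+1+1+1 mod 2 = 1
  s[4] = (0000000000000001111111111111111)·(0010001001011110101111001011111) mod 2 = 0+0+0+0+0+0+0+0+0+0+0+0+0+0+0+0+1+0+1+1+1+1+0+0+1+0+1+1+1+1+1 mod 2 = 1
Syndrome = 10011
Column i of H is the binary representation of i, so the syndrome is the binary index of the flipped bit.
Read s = 10011 with s[0] as LSB: 1·2^0 + 0·2^1 + 0·2^2 + 1·2^3 + 1·2^4 = 25.
Error is at bit position 25.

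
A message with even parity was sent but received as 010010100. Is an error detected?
Sum of received bits: 0+1+0+0+1+0+1+0+0 = 3; 3 mod 2 = 1. Result is 1 ≠ 0 → error detected.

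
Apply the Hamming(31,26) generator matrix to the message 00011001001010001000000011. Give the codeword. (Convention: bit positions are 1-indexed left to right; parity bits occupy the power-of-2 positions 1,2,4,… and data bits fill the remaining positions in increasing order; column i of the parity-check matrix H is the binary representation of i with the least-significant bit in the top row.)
Codeword c = d · G (mod 2), d = 00011001001010001000000011:
  c[0] = d·G[:,0] = (00011001001010001000000011)·(11011010101101010101010101) mod 2 = 0+0+0+1+1+0+0+0+0+0+1+0+0+0+0+0+0+0+0+0+0+0+0+0+0+1 mod 2 = 0
  c[1] = d·G[:,1] = (00011001001010001000000011)·(10110110011011001100110011) mod 2 = 0+0+0+1+0+0+0+0+0+0+1+0+1+0+0+0+1+0+0+0+0+0+0+0+1+1 mod 2 = 0
  c[2] = d·G[:,2] = (00011001001010001000000011)·(10000000000000000000000000) mod 2 = 0+0+0+0+0+0+0+0+0+0+0+0+0+0+0+0+0+0+0+0+0+0+0+0+0+0 mod 2 = 0
  c[3] = d·G[:,3] = (00011001001010001000000011)·(01110001111000111100001111) mod 2 = 0+0+0+1+0+0+0+1+0+0+1+0+0+0+0+0+1+0+0+0+0+0+0+0+1+1 mod 2 = 0
  c[4] = d·G[:,4] = (00011001001010001000000011)·(01000000000000000000000000) mod 2 = 0+0+0+0+0+0+0+0+0+0+0+0+0+0+0+0+0+0+0+0+0+0+0+0+0+0 mod 2 = 0
  c[5] = d·G[:,5] = (00011001001010001000000011)·(00100000000000000000000000) mod 2 = 0+0+0+0+0+0+0+0+0+0+0+0+0+0+0+0+0+0+0+0+0+0+0+0+0+0 mod 2 = 0
  c[6] = d·G[:,6] = (00011001001010001000000011)·(00010000000000000000000000) mod 2 = 0+0+0+1+0+0+0+0+0+0+0+0+0+0+0+0+0+0+0+0+0+0+0+0+0+0 mod 2 = 1
  c[7] = d·G[:,7] = (00011001001010001000000011)·(00001111111000000011111111) mod 2 = 0+0+0+0+1+0+0+1+0+0+1+0+0+0+0+0+0+0+0+0+0+0+0+0+1+1 mod 2 = 1
  c[8] = d·G[:,8] = (00011001001010001000000011)·(00001000000000000000000000) mod 2 = 0+0+0+0+1+0+0+0+0+0+0+0+0+0+0+0+0+0+0+0+0+0+0+0+0+0 mod 2 = 1
  c[9] = d·G[:,9] = (00011001001010001000000011)·(00000100000000000000000000) mod 2 = 0+0+0+0+0+0+0+0+0+0+0+0+0+0+0+0+0+0+0+0+0+0+0+0+0+0 mod 2 = 0
  c[10] = d·G[:,10] = (00011001001010001000000011)·(00000010000000000000000000) mod 2 = 0+0+0+0+0+0+0+0+0+0+0+0+0+0+0+0+0+0+0+0+0+0+0+0+0+0 mod 2 = 0
  c[11] = d·G[:,11] = (00011001001010001000000011)·(00000001000000000000000000) mod 2 = 0+0+0+0+0+0+0+1+0+0+0+0+0+0+0+0+0+0+0+0+0+0+0+0+0+0 mod 2 = 1
  c[12] = d·G[:,12] = (00011001001010001000000011)·(00000000100000000000000000) mod 2 = 0+0+0+0+0+0+0+0+0+0+0+0+0+0+0+0+0+0+0+0+0+0+0+0+0+0 mod 2 = 0
  c[13] = d·G[:,13] = (00011001001010001000000011)·(00000000010000000000000000) mod 2 = 0+0+0+0+0+0+0+0+0+0+0+0+0+0+0+0+0+0+0+0+0+0+0+0+0+0 mod 2 = 0
  c[14] = d·G[:,14] = (00011001001010001000000011)·(00000000001000000000000000) mod 2 = 0+0+0+0+0+0+0+0+0+0+1+0+0+0+0+0+0+0+0+0+0+0+0+0+0+0 mod 2 = 1
  c[15] = d·G[:,15] = (00011001001010001000000011)·(00000000000111111111111111) mod 2 = 0+0+0+0+0+0+0+0+0+0+0+0+1+0+0+0+1+0+0+0+0+0+0+0+1+1 mod 2 = 0
  c[16] = d·G[:,16] = (00011001001010001000000011)·(00000000000100000000000000) mod 2 = 0+0+0+0+0+0+0+0+0+0+0+0+0+0+0+0+0+0+0+0+0+0+0+0+0+0 mod 2 = 0
  c[17] = d·G[:,17] = (00011001001010001000000011)·(00000000000010000000000000) mod 2 = 0+0+0+0+0+0+0+0+0+0+0+0+1+0+0+0+0+0+0+0+0+0+0+0+0+0 mod 2 = 1
  c[18] = d·G[:,18] = (00011001001010001000000011)·(00000000000001000000000000) mod 2 = 0+0+0+0+0+0+0+0+0+0+0+0+0+0+0+0+0+0+0+0+0+0+0+0+0+0 mod 2 = 0
  c[19] = d·G[:,19] = (00011001001010001000000011)·(00000000000000100000000000) mod 2 = 0+0+0+0+0+0+0+0+0+0+0+0+0+0+0+0+0+0+0+0+0+0+0+0+0+0 mod 2 = 0
  c[20] = d·G[:,20] = (00011001001010001000000011)·(00000000000000010000000000) mod 2 = 0+0+0+0+0+0+0+0+0+0+0+0+0+0+0+0+0+0+0+0+0+0+0+0+0+0 mod 2 = 0
  c[21] = d·G[:,21] = (00011001001010001000000011)·(00000000000000001000000000) mod 2 = 0+0+0+0+0+0+0+0+0+0+0+0+0+0+0+0+1+0+0+0+0+0+0+0+0+0 mod 2 = 1
  c[22] = d·G[:,22] = (00011001001010001000000011)·(00000000000000000100000000) mod 2 = 0+0+0+0+0+0+0+0+0+0+0+0+0+0+0+0+0+0+0+0+0+0+0+0+0+0 mod 2 = 0
  c[23] = d·G[:,23] = (00011001001010001000000011)·(00000000000000000010000000) mod 2 = 0+0+0+0+0+0+0+0+0+0+0+0+0+0+0+0+0+0+0+0+0+0+0+0+0+0 mod 2 = 0
  c[24] = d·G[:,24] = (00011001001010001000000011)·(00000000000000000001000000) mod 2 = 0+0+0+0+0+0+0+0+0+0+0+0+0+0+0+0+0+0+0+0+0+0+0+0+0+0 mod 2 = 0
  c[25] = d·G[:,25] = (00011001001010001000000011)·(00000000000000000000100000) mod 2 = 0+0+0+0+0+0+0+0+0+0+0+0+0+0+0+0+0+0+0+0+0+0+0+0+0+0 mod 2 = 0
  c[26] = d·G[:,26] = (00011001001010001000000011)·(00000000000000000000010000) mod 2 = 0+0+0+0+0+0+0+0+0+0+0+0+0+0+0+0+0+0+0+0+0+0+0+0+0+0 mod 2 = 0
  c[27] = d·G[:,27] = (00011001001010001000000011)·(00000000000000000000001000) mod 2 = 0+0+0+0+0+0+0+0+0+0+0+0+0+0+0+0+0+0+0+0+0+0+0+0+0+0 mod 2 = 0
  c[28] = d·G[:,28] = (00011001001010001000000011)·(00000000000000000000000100) mod 2 = 0+0+0+0+0+0+0+0+0+0+0+0+0+0+0+0+0+0+0+0+0+0+0+0+0+0 mod 2 = 0
  c[29] = d·G[:,29] = (00011001001010001000000011)·(00000000000000000000000010) mod 2 = 0+0+0+0+0+0+0+0+0+0+0+0+0+0+0+0+0+0+0+0+0+0+0+0+1+0 mod 2 = 1
  c[30] = d·G[:,30] = (00011001001010001000000011)·(00000000000000000000000001) mod 2 = 0+0+0+0+0+0+0+0+0+0+0+0+0+0+0+0+0+0+0+0+0+0+0+0+0+1 mod 2 = 1
Codeword = 0000001110010010010001000000011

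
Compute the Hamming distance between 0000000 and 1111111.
XOR = 1111111, count of 1s = 7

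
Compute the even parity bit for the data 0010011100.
Sum of data bits: 0+0+1+0+0+1+1+1+0+0 = 4.
4 mod 2 = 0, so parity bit = 0.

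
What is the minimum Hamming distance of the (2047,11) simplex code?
d_min = 1024 (every nonzero codeword of the simplex code S_11 has weight 2^(r−1) = 1024).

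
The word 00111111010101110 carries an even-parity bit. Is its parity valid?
Sum of all bits: 0+0+1+1+1+1+1+1+0+1+0+1+0+1+1+1+0 = 11; 11 mod 2 = 1. Result is 1 → parity error detected.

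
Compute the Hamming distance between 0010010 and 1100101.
XOR = 1110111, count of 1s = 6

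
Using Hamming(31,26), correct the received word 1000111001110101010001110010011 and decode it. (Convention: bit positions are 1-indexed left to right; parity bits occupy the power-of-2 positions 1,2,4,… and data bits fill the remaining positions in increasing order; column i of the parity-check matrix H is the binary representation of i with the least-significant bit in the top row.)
Syndrome s = H · r^T (mod 2), r = 1000111001110101010001110010011:
  s[0] = (1010101010101010101010101010101)·(1000111001110101010001110010011) mod 2 = 1+0+0+0+1+0+1+0+0+0+1+0+0+0+0+0+0+0+0+0+0+0+1+0+0+0+1+0+0+0+1 mod 2 = 1
  s[1] = (0110011001100110011001100110011)·(1000111001110101010001110010011) mod 2 = 0+0+0+0+0+1+1+0+0+1+1+0+0+1+0+0+0+1+0+0+0+1+1+0+0+0+1+0+0+1+1 mod 2 = 1
  s[2] = (0001111000011110000111100001111)·(1000111001110101010001110010011) mod 2 = 0+0+0+0+1+1+1+0+0+0+0+1+0+1+0+0+0+0+0+0+0+1+1+0+0+0+0+0+0+1+1 mod 2 = 1
  s[3] = (0000000111111110000000011111111)·(1000111001110101010001110010011) mod 2 = 0+0+0+0+0+0+0+0+0+1+1+1+0+1+0+0+0+0+0+0+0+0+0+1+0+0+1+0+0+1+1 mod 2 = 0
  s[4] = (0000000000000001111111111111111)·(1000111001110101010001110010011) mod 2 = 0+0+0+0+0+0+0+0+0+0+0+0+0+0+0+1+0+1+0+0+0+1+1+1+0+0+1+0+0+1+1 mod 2 = 0
Syndrome = 11100
Column 7 of H equals this syndrome → error at bit 7 (1-indexed).
Flip bit 7: 1000111001110101010001110010011 → 1000110001110101010001110010011
Extract data bits at positions {3,5,6,7,9,10,11,12,13,14,15,17,18,19,20,21,22,23,24,25,26,27,28,29,30,31}: 01100111010010001110010011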